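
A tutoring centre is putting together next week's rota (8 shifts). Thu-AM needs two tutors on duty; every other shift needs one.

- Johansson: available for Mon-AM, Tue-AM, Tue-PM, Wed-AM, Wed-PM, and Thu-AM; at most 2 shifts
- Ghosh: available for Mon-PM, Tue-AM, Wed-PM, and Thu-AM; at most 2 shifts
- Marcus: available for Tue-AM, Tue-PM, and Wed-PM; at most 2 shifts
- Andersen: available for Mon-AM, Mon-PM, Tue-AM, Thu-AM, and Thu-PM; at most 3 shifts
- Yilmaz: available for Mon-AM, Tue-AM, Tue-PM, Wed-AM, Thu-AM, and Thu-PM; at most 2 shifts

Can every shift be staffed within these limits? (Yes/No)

Yes

One valid schedule: Mon-AM→Johansson, Mon-PM→Ghosh, Tue-AM→Marcus, Tue-PM→Marcus, Wed-AM→Johansson, Wed-PM→Ghosh, Thu-AM→Andersen+Yilmaz, Thu-PM→Andersen.
Loads: Johansson 2/2, Ghosh 2/2, Marcus 2/2, Andersen 2/3, Yilmaz 1/2 — all within limits.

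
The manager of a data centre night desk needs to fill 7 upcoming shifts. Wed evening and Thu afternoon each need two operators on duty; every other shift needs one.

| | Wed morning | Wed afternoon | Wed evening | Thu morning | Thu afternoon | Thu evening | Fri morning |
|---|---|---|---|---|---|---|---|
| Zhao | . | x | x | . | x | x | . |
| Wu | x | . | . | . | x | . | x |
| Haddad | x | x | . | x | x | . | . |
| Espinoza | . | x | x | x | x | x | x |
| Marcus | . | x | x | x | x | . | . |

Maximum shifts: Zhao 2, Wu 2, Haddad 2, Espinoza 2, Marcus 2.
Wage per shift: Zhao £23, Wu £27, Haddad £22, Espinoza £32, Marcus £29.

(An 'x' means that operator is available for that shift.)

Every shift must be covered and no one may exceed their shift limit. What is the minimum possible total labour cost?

Picking the cheapest available operator for each shift independently would cost £213, but that ignores the shift limits.
An optimal schedule: Wed morning→Haddad, Wed afternoon→Marcus, Wed evening→Zhao+Marcus, Thu morning→Haddad, Thu afternoon→Wu+Espinoza, Thu evening→Zhao, Fri morning→Wu.
Total: 22 + 29 + 23 + 29 + 22 + 27 + 32 + 23 + 27 = £234.

£234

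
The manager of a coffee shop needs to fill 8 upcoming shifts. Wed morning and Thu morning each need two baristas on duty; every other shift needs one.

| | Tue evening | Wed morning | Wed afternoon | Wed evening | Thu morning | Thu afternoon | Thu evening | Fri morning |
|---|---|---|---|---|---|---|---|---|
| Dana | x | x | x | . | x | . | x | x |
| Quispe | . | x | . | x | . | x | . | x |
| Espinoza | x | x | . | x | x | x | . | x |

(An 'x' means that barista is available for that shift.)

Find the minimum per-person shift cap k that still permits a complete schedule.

With 3 baristas and 10 worker-slots to fill, someone must work at least ⌈10/3⌉ = 4 shifts, so k ≥ 4.
k = 4 works: Tue evening→Dana, Wed morning→Quispe+Espinoza, Wed afternoon→Dana, Wed evening→Quispe, Thu morning→Dana+Espinoza, Thu afternoon→Quispe, Thu evening→Dana, Fri morning→Quispe.
Loads: Dana 4, Quispe 4, Espinoza 2 — all ≤ 4.

4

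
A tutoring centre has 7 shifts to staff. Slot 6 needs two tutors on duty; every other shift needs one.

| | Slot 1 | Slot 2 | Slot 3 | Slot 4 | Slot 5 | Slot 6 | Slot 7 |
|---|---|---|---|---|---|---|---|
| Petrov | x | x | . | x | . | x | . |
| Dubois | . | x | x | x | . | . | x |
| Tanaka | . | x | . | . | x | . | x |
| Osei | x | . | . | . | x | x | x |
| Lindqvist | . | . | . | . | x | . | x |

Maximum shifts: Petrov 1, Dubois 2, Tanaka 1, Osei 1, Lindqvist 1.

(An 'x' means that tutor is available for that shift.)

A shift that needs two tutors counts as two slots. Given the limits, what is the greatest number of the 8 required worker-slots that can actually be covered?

6

Total capacity across all tutors is 1+2+1+1+1 = 6, and 8 slots are needed, so at most 6 can be filled.
An assignment achieving 6: Slot 1→Petrov, Slot 2→Tanaka, Slot 3→Dubois, Slot 4→Dubois, Slot 5→Lindqvist, Slot 6→Osei.
Loads: Petrov 1/1, Dubois 2/2, Tanaka 1/1, Osei 1/1, Lindqvist 1/1.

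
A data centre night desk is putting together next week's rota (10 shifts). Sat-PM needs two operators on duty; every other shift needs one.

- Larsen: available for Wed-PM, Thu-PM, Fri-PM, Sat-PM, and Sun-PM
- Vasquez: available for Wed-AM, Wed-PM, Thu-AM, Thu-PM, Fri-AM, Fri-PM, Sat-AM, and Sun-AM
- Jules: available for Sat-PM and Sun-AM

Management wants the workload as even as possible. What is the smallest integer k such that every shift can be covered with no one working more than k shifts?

5

With 3 operators and 11 worker-slots to fill, someone must work at least ⌈11/3⌉ = 4 shifts, so k ≥ 4.
k = 4 is infeasible (exhaustive check).
k = 5 works: Wed-AM→Vasquez, Wed-PM→Larsen, Thu-AM→Vasquez, Thu-PM→Larsen, Fri-AM→Vasquez, Fri-PM→Larsen, Sat-AM→Vasquez, Sat-PM→Larsen+Jules, Sun-AM→Vasquez, Sun-PM→Larsen.
Loads: Larsen 5, Vasquez 5, Jules 1 — all ≤ 5.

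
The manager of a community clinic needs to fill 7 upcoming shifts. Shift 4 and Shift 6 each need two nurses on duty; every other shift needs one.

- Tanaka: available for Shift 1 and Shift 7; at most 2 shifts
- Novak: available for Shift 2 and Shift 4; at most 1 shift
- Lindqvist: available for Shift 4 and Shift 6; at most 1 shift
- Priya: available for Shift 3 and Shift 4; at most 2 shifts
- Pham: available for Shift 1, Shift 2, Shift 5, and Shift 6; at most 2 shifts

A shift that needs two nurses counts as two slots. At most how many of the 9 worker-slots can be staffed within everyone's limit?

Total capacity across all nurses is 2+1+1+2+2 = 8, and 9 slots are needed, so at most 8 can be filled.
An assignment achieving 8: Shift 1→Tanaka, Shift 2→Novak, Shift 3→Priya, Shift 4→Priya, Shift 5→Pham, Shift 6→Lindqvist+Pham, Shift 7→Tanaka.
Loads: Tanaka 2/2, Novak 1/1, Lindqvist 1/1, Priya 2/2, Pham 2/2.

8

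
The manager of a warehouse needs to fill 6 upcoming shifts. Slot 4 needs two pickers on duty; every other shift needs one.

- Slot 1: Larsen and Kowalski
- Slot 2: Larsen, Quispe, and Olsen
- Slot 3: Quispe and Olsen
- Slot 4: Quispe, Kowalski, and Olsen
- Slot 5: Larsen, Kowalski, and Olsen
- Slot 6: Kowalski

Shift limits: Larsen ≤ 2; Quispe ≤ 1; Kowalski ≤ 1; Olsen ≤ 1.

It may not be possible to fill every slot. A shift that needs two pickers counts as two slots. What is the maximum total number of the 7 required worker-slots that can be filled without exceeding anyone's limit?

Total capacity across all pickers is 2+1+1+1 = 5, and 7 slots are needed, so at most 5 can be filled.
An assignment achieving 5: Slot 1→Larsen, Slot 2→Larsen, Slot 3→Quispe, Slot 4→Olsen, Slot 6→Kowalski.
Loads: Larsen 2/2, Quispe 1/1, Kowalski 1/1, Olsen 1/1.

5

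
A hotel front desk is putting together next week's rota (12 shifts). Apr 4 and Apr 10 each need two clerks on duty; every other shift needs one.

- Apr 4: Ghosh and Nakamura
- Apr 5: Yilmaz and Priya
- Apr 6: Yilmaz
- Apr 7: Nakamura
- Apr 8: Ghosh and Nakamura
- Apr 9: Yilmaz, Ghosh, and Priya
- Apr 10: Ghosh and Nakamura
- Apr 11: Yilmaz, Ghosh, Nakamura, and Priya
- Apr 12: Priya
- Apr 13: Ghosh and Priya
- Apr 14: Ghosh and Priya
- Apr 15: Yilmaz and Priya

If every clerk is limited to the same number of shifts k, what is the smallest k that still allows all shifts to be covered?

4

With 4 clerks and 14 worker-slots to fill, someone must work at least ⌈14/4⌉ = 4 shifts, so k ≥ 4.
k = 4 works: Apr 4→Ghosh+Nakamura, Apr 5→Yilmaz, Apr 6→Yilmaz, Apr 7→Nakamura, Apr 8→Ghosh, Apr 9→Yilmaz, Apr 10→Ghosh+Nakamura, Apr 11→Nakamura, Apr 12→Priya, Apr 13→Ghosh, Apr 14→Priya, Apr 15→Yilmaz.
Loads: Yilmaz 4, Ghosh 4, Nakamura 4, Priya 2 — all ≤ 4.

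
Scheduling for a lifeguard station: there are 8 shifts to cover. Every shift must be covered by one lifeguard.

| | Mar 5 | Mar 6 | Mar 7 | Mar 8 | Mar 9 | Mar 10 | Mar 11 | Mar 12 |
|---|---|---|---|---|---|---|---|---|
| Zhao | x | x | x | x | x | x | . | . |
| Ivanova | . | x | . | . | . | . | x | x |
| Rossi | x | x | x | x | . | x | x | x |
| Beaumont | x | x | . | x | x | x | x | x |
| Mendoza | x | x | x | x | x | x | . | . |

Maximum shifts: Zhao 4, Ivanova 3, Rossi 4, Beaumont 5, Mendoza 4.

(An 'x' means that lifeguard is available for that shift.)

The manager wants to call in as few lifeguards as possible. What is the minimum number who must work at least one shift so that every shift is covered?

8 slots to fill and no one can take more than 5, so at least ⌈8/5⌉ = 2 lifeguards are needed.
Zhao and Rossi alone can cover everything: Mar 5→Zhao, Mar 6→Zhao, Mar 7→Zhao, Mar 8→Rossi, Mar 9→Zhao, Mar 10→Rossi, Mar 11→Rossi, Mar 12→Rossi.

2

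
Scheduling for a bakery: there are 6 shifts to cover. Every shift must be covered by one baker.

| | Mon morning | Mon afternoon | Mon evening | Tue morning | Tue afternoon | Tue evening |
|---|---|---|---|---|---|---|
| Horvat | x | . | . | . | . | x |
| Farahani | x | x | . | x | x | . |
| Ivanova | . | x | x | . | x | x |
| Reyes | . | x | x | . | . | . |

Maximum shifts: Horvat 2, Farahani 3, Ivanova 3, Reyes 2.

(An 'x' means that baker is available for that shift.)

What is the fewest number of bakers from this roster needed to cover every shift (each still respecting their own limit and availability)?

2

6 slots to fill and no one can take more than 3, so at least ⌈6/3⌉ = 2 bakers are needed.
Farahani and Ivanova alone can cover everything: Mon morning→Farahani, Mon afternoon→Farahani, Mon evening→Ivanova, Tue morning→Farahani, Tue afternoon→Ivanova, Tue evening→Ivanova.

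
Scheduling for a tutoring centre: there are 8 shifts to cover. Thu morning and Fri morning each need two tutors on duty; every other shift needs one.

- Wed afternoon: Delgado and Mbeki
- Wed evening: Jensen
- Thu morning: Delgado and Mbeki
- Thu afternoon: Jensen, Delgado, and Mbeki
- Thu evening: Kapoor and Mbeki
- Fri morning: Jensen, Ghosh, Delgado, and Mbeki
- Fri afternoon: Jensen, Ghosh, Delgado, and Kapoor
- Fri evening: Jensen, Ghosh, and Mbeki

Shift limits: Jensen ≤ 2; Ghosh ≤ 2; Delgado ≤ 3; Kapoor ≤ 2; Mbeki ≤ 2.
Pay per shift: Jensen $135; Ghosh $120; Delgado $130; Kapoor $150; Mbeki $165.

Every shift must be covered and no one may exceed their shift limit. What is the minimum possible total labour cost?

Wed evening can only be covered by Jensen, so that assignment is forced.
Thu morning can only be covered by Delgado and Mbeki, so that assignment is forced.
Picking the cheapest available tutor for each shift independently would cost $1330, but that ignores the shift limits.
An optimal schedule: Wed afternoon→Delgado, Wed evening→Jensen, Thu morning→Delgado+Mbeki, Thu afternoon→Delgado, Thu evening→Kapoor, Fri morning→Ghosh+Jensen, Fri afternoon→Kapoor, Fri evening→Ghosh.
Total: 130 + 135 + 130 + 165 + 130 + 150 + 120 + 135 + 150 + 120 = $1365.

$1365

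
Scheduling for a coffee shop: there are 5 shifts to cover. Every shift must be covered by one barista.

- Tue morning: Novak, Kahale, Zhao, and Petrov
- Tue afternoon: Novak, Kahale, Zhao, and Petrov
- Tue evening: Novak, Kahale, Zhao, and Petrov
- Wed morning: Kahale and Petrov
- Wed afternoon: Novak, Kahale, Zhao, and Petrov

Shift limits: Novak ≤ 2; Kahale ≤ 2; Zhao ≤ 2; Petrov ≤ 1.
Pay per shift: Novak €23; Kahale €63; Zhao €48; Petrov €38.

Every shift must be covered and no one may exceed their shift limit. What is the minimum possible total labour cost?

Picking the cheapest available barista for each shift independently would cost €130, but that ignores the shift limits.
An optimal schedule: Tue morning→Novak, Tue afternoon→Novak, Tue evening→Zhao, Wed morning→Petrov, Wed afternoon→Zhao.
Total: 23 + 23 + 48 + 38 + 48 = €180.

€180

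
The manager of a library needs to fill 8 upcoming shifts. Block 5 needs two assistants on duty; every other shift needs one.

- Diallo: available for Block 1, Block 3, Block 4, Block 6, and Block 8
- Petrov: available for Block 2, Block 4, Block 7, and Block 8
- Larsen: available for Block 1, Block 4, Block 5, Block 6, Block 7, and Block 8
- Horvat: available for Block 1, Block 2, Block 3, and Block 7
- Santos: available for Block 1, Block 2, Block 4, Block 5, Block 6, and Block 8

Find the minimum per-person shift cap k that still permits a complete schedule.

With 5 assistants and 9 worker-slots to fill, someone must work at least ⌈9/5⌉ = 2 shifts, so k ≥ 2.
k = 2 works: Block 1→Horvat, Block 2→Petrov, Block 3→Diallo, Block 4→Larsen, Block 5→Larsen+Santos, Block 6→Diallo, Block 7→Petrov, Block 8→Santos.
Loads: Diallo 2, Petrov 2, Larsen 2, Horvat 1, Santos 2 — all ≤ 2.

2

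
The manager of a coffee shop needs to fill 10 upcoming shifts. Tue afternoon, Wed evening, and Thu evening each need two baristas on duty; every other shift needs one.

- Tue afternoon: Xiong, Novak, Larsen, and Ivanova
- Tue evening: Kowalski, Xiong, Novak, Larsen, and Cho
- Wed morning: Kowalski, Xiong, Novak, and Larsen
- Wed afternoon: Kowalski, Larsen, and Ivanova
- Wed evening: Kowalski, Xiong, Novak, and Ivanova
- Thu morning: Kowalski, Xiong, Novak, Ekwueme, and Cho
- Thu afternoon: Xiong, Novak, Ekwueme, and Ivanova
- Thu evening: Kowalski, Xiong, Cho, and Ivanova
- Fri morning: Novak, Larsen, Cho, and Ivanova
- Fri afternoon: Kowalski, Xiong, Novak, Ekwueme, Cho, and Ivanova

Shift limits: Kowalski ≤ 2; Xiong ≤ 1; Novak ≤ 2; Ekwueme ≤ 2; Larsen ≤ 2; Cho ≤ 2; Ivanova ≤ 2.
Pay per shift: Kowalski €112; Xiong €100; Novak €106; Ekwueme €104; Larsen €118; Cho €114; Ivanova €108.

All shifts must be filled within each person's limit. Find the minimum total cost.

Picking the cheapest available barista for each shift independently would cost €1334, but that ignores the shift limits.
An optimal schedule: Tue afternoon→Novak+Larsen, Tue evening→Cho, Wed morning→Kowalski, Wed afternoon→Kowalski, Wed evening→Novak+Ivanova, Thu morning→Ekwueme, Thu afternoon→Xiong, Thu evening→Cho+Ivanova, Fri morning→Larsen, Fri afternoon→Ekwueme.
Total: 106 + 118 + 114 + 112 + 112 + 106 + 108 + 104 + 100 + 114 + 108 + 118 + 104 = €1424.

€1424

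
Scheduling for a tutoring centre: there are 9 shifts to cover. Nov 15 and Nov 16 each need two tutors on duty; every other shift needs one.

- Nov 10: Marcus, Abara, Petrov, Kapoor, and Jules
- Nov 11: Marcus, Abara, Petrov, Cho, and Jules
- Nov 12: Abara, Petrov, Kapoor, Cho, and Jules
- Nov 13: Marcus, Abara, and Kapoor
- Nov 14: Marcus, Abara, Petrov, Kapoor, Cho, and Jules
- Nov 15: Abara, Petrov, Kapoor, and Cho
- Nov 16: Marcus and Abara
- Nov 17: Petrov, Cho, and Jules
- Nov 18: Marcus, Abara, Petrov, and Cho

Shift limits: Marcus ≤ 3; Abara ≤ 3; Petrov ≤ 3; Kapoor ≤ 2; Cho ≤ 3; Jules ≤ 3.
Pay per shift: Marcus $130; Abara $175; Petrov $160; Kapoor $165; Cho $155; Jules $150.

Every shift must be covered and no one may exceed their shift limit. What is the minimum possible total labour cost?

Nov 16 can only be covered by Marcus and Abara, so that assignment is forced.
Picking the cheapest available tutor for each shift independently would cost $1570, but that ignores the shift limits.
An optimal schedule: Nov 10→Jules, Nov 11→Jules, Nov 12→Cho, Nov 13→Marcus, Nov 14→Cho, Nov 15→Cho+Petrov, Nov 16→Marcus+Abara, Nov 17→Jules, Nov 18→Marcus.
Total: 150 + 150 + 155 + 130 + 155 + 155 + 160 + 130 + 175 + 150 + 130 = $1640.

$1640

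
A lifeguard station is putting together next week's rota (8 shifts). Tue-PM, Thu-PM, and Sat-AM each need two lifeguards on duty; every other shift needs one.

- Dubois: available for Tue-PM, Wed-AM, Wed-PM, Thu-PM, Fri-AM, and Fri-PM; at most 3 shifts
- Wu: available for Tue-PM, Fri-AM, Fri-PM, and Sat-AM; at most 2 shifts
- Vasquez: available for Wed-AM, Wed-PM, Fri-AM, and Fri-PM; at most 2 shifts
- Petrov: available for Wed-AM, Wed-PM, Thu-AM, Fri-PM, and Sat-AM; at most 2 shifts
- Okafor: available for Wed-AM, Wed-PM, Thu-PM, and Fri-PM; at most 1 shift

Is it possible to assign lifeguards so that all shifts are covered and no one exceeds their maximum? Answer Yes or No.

Total capacity is 3+2+2+2+1 = 10 but 11 worker-slots are needed — infeasible.

No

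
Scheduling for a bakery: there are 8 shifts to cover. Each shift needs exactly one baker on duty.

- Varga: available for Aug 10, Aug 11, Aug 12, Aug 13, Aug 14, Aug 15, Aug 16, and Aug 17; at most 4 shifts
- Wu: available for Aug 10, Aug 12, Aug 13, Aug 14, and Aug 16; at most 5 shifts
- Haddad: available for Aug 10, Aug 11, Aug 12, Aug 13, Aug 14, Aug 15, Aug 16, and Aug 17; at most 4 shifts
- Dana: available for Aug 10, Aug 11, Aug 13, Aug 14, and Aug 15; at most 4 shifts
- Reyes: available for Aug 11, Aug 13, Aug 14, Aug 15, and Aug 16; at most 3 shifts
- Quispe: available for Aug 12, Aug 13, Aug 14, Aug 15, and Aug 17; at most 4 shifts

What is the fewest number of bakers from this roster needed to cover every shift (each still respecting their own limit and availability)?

2

8 slots to fill and no one can take more than 5, so at least ⌈8/5⌉ = 2 bakers are needed.
Varga and Wu alone can cover everything: Aug 10→Varga, Aug 11→Varga, Aug 12→Wu, Aug 13→Wu, Aug 14→Wu, Aug 15→Varga, Aug 16→Wu, Aug 17→Varga.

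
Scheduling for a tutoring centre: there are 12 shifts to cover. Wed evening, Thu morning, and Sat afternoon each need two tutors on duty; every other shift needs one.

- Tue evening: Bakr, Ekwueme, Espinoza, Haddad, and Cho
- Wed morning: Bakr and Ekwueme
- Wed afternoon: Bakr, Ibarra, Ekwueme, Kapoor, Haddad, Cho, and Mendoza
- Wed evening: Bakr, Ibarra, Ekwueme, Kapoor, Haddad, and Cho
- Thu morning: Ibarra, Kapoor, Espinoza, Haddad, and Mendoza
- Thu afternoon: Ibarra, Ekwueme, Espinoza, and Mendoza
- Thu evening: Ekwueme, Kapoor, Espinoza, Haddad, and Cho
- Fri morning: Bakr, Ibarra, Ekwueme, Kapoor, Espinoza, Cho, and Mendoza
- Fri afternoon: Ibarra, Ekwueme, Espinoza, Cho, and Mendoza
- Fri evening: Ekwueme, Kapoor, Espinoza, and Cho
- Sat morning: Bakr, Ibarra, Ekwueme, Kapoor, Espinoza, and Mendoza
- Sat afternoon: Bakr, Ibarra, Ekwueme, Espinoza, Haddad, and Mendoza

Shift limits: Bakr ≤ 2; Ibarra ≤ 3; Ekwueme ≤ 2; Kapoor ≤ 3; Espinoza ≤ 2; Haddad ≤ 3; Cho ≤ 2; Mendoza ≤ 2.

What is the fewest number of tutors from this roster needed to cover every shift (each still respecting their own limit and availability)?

6

15 slots to fill and no one can take more than 3, so at least ⌈15/3⌉ = 5 tutors are needed.
Any 5 tutors together have capacity at most 3+3+3+2+2 = 13 < 15 slots, so 5 can never suffice.
Bakr, Ibarra, Ekwueme, Kapoor, Espinoza, and Haddad alone can cover everything: Tue evening→Bakr, Wed morning→Bakr, Wed afternoon→Ibarra, Wed evening→Kapoor+Haddad, Thu morning→Espinoza+Haddad, Thu afternoon→Ibarra, Thu evening→Ekwueme, Fri morning→Kapoor, Fri afternoon→Ibarra, Fri evening→Ekwueme, Sat morning→Kapoor, Sat afternoon→Espinoza+Haddad.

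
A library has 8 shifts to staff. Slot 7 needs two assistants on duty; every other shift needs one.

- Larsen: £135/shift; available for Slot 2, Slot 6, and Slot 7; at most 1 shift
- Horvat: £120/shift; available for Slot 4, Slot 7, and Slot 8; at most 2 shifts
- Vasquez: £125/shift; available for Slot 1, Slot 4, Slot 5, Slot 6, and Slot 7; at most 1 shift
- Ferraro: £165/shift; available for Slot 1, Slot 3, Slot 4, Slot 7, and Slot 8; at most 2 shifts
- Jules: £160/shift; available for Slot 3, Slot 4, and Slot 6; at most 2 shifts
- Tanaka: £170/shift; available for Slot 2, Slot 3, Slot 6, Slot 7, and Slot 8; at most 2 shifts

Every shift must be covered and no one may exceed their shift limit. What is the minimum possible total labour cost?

Slot 5 can only be covered by Vasquez, so that assignment is forced.
Picking the cheapest available assistant for each shift independently would cost £1155, but that ignores the shift limits.
An optimal schedule: Slot 1→Ferraro, Slot 2→Larsen, Slot 3→Ferraro, Slot 4→Jules, Slot 5→Vasquez, Slot 6→Jules, Slot 7→Horvat+Tanaka, Slot 8→Horvat.
Total: 165 + 135 + 165 + 160 + 125 + 160 + 120 + 170 + 120 = £1320.

£1320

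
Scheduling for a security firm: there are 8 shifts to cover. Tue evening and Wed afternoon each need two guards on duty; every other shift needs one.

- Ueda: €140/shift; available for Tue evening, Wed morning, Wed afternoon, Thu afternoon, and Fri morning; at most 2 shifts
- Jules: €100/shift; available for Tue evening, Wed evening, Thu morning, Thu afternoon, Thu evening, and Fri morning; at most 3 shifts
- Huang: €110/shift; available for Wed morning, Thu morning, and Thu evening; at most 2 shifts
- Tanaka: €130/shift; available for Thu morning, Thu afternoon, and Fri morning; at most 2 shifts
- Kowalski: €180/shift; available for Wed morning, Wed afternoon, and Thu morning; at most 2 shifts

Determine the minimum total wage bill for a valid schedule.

€1240

Tue evening can only be covered by Ueda and Jules, so that assignment is forced.
Wed afternoon can only be covered by Ueda and Kowalski, so that assignment is forced.
Wed evening can only be covered by Jules, so that assignment is forced.
Picking the cheapest available guard for each shift independently would cost €1170, but that ignores the shift limits.
An optimal schedule: Tue evening→Ueda+Jules, Wed morning→Huang, Wed afternoon→Ueda+Kowalski, Wed evening→Jules, Thu morning→Huang, Thu afternoon→Tanaka, Thu evening→Jules, Fri morning→Tanaka.
Total: 140 + 100 + 110 + 140 + 180 + 100 + 110 + 130 + 100 + 130 = €1240.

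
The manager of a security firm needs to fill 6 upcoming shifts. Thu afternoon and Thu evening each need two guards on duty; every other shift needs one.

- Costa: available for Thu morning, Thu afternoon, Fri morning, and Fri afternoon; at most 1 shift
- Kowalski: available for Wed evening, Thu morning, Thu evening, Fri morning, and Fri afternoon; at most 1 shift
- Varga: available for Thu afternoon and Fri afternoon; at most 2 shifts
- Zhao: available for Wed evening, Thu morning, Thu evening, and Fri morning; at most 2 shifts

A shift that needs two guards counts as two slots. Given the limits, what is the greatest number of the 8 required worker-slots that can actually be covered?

6

Total capacity across all guards is 1+1+2+2 = 6, and 8 slots are needed, so at most 6 can be filled.
An assignment achieving 6: Wed evening→Kowalski, Thu morning→Zhao, Thu afternoon→Costa+Varga, Thu evening→Zhao, Fri afternoon→Varga.
Loads: Costa 1/1, Kowalski 1/1, Varga 2/2, Zhao 2/2.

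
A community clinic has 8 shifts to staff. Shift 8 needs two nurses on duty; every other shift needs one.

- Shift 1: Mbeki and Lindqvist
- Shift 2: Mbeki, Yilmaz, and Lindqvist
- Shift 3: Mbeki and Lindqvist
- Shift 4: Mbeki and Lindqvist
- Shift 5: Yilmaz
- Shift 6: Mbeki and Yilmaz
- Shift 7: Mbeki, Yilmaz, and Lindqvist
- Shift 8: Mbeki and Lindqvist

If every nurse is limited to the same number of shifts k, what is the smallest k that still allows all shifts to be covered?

With 3 nurses and 9 worker-slots to fill, someone must work at least ⌈9/3⌉ = 3 shifts, so k ≥ 3.
k = 3 works: Shift 1→Mbeki, Shift 2→Yilmaz, Shift 3→Mbeki, Shift 4→Lindqvist, Shift 5→Yilmaz, Shift 6→Yilmaz, Shift 7→Lindqvist, Shift 8→Mbeki+Lindqvist.
Loads: Mbeki 3, Yilmaz 3, Lindqvist 3 — all ≤ 3.

3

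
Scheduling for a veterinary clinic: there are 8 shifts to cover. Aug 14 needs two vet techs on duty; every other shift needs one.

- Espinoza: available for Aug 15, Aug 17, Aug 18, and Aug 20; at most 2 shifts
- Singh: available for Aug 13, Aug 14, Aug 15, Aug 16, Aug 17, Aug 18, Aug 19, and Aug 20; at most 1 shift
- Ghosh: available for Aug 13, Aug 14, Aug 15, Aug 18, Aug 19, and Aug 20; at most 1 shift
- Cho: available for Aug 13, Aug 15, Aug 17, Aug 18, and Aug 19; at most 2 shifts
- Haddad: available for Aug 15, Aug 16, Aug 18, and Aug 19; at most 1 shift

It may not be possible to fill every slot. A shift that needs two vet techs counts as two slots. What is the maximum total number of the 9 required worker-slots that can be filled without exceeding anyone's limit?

7

Total capacity across all vet techs is 2+1+1+2+1 = 7, and 9 slots are needed, so at most 7 can be filled.
An assignment achieving 7: Aug 13→Cho, Aug 14→Singh+Ghosh, Aug 16→Haddad, Aug 17→Espinoza, Aug 19→Cho, Aug 20→Espinoza.
Loads: Espinoza 2/2, Singh 1/1, Ghosh 1/1, Cho 2/2, Haddad 1/1.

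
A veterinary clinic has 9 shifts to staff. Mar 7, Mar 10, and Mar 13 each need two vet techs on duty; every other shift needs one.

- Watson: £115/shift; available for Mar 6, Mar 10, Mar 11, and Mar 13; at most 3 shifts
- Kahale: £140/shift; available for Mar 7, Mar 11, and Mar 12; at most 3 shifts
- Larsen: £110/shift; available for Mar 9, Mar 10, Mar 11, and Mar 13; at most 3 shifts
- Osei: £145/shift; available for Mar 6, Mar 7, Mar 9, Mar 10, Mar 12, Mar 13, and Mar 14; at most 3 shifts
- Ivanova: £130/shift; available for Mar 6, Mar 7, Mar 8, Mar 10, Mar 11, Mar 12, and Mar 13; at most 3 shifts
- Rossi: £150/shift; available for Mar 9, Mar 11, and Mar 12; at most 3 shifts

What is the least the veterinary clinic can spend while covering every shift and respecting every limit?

£1490

Mar 8 can only be covered by Ivanova, so that assignment is forced.
Mar 14 can only be covered by Osei, so that assignment is forced.
Picking the cheapest available vet tech for each shift independently would cost £1460, but that ignores the shift limits.
An optimal schedule: Mar 6→Watson, Mar 7→Ivanova+Kahale, Mar 8→Ivanova, Mar 9→Larsen, Mar 10→Larsen+Watson, Mar 11→Kahale, Mar 12→Ivanova, Mar 13→Larsen+Watson, Mar 14→Osei.
Total: 115 + 130 + 140 + 130 + 110 + 110 + 115 + 140 + 130 + 110 + 115 + 145 = £1490.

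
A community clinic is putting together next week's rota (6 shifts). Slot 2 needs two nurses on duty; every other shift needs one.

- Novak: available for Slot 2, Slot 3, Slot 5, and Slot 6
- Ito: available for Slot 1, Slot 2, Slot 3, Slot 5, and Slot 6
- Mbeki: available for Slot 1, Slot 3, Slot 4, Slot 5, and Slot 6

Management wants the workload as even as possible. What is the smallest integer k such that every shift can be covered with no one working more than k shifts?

With 3 nurses and 7 worker-slots to fill, someone must work at least ⌈7/3⌉ = 3 shifts, so k ≥ 3.
k = 3 works: Slot 1→Ito, Slot 2→Novak+Ito, Slot 3→Novak, Slot 4→Mbeki, Slot 5→Novak, Slot 6→Ito.
Loads: Novak 3, Ito 3, Mbeki 1 — all ≤ 3.

3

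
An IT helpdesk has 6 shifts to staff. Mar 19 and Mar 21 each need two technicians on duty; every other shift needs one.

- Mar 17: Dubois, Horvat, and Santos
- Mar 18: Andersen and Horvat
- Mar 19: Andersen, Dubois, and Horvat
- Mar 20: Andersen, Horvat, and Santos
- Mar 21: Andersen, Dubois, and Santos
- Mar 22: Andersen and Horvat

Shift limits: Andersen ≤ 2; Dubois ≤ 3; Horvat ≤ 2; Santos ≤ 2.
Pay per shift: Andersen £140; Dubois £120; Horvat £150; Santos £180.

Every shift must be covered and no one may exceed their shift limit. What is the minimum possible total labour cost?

Picking the cheapest available technician for each shift independently would cost £1060, but that ignores the shift limits.
An optimal schedule: Mar 17→Dubois, Mar 18→Andersen, Mar 19→Dubois+Horvat, Mar 20→Horvat, Mar 21→Dubois+Santos, Mar 22→Andersen.
Total: 120 + 140 + 120 + 150 + 150 + 120 + 180 + 140 = £1120.

£1120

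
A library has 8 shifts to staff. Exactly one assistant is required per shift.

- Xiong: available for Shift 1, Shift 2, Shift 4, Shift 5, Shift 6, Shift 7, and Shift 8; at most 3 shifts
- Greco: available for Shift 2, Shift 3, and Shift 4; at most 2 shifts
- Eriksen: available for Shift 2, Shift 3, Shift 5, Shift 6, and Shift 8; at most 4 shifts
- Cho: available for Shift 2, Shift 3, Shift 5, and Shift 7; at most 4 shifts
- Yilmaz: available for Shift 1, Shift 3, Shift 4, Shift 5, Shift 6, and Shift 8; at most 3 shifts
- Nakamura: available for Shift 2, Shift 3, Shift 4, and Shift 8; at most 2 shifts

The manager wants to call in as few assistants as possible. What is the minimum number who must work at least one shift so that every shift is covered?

8 slots to fill and no one can take more than 4, so at least ⌈8/4⌉ = 2 assistants are needed.
No set of 2 assistants can cover every shift (each such set leaves at least one shift with no one available or exceeds a cap).
Xiong, Greco, and Eriksen alone can cover everything: Shift 1→Xiong, Shift 2→Greco, Shift 3→Greco, Shift 4→Xiong, Shift 5→Eriksen, Shift 6→Eriksen, Shift 7→Xiong, Shift 8→Eriksen.

3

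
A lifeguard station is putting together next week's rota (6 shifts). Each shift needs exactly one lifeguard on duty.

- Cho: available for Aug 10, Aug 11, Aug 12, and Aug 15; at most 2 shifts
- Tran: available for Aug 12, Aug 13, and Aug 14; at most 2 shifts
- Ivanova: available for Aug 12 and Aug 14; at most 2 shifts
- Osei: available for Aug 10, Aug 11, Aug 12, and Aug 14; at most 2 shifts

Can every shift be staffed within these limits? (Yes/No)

Aug 13 can only be covered by Tran, so that assignment is forced.
Aug 15 can only be covered by Cho, so that assignment is forced.
One valid schedule: Aug 10→Cho, Aug 11→Osei, Aug 12→Ivanova, Aug 13→Tran, Aug 14→Tran, Aug 15→Cho.
Loads: Cho 2/2, Tran 2/2, Ivanova 1/2, Osei 1/2 — all within limits.

Yes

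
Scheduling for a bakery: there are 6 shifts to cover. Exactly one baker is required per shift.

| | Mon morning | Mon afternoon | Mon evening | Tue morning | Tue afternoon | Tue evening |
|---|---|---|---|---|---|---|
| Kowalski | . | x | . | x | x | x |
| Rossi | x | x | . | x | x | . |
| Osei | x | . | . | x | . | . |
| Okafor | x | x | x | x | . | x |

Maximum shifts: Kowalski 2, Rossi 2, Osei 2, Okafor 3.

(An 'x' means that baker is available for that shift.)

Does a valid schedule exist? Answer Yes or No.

Mon evening can only be covered by Okafor, so that assignment is forced.
One valid schedule: Mon morning→Rossi, Mon afternoon→Rossi, Mon evening→Okafor, Tue morning→Osei, Tue afternoon→Kowalski, Tue evening→Kowalski.
Loads: Kowalski 2/2, Rossi 2/2, Osei 1/2, Okafor 1/3 — all within limits.

Yes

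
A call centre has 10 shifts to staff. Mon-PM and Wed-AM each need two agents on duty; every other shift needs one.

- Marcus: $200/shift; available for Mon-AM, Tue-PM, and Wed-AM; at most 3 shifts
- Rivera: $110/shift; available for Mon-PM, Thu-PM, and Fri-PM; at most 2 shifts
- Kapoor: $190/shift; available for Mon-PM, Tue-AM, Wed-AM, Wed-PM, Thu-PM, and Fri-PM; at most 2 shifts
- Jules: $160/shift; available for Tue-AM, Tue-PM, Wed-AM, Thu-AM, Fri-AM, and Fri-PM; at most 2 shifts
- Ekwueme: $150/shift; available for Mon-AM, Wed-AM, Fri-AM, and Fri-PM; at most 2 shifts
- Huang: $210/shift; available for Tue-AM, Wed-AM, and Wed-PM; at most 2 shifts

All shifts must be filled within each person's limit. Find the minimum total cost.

Mon-PM can only be covered by Rivera and Kapoor, so that assignment is forced.
Thu-AM can only be covered by Jules, so that assignment is forced.
Picking the cheapest available agent for each shift independently would cost $1800, but that ignores the shift limits.
An optimal schedule: Mon-AM→Marcus, Mon-PM→Rivera+Kapoor, Tue-AM→Huang, Tue-PM→Marcus, Wed-AM→Marcus+Ekwueme, Wed-PM→Kapoor, Thu-AM→Jules, Thu-PM→Rivera, Fri-AM→Jules, Fri-PM→Ekwueme.
Total: 200 + 110 + 190 + 210 + 200 + 200 + 150 + 190 + 160 + 110 + 160 + 150 = $2030.

$2030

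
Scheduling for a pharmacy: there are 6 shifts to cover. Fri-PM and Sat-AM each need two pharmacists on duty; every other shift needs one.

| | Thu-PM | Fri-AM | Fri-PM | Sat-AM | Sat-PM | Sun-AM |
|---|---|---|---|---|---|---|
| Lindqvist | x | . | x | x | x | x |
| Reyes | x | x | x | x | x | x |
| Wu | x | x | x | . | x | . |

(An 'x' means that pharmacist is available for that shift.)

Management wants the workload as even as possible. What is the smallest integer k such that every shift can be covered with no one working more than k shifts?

With 3 pharmacists and 8 worker-slots to fill, someone must work at least ⌈8/3⌉ = 3 shifts, so k ≥ 3.
k = 3 works: Thu-PM→Lindqvist, Fri-AM→Reyes, Fri-PM→Reyes+Wu, Sat-AM→Lindqvist+Reyes, Sat-PM→Wu, Sun-AM→Lindqvist.
Loads: Lindqvist 3, Reyes 3, Wu 2 — all ≤ 3.

3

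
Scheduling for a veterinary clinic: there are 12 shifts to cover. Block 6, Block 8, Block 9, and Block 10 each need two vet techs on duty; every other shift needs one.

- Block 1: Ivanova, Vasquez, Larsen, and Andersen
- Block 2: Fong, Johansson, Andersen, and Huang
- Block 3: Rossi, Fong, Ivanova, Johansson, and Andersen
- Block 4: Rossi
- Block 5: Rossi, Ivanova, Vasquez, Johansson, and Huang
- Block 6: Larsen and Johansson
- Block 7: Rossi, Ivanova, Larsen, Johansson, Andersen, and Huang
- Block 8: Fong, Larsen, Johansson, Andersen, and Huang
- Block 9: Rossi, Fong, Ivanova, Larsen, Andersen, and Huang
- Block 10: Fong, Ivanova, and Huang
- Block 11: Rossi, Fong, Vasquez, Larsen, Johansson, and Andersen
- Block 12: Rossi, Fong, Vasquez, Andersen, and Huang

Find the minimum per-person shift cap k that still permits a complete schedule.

2

With 8 vet techs and 16 worker-slots to fill, someone must work at least ⌈16/8⌉ = 2 shifts, so k ≥ 2.
k = 2 works: Block 1→Ivanova, Block 2→Fong, Block 3→Rossi, Block 4→Rossi, Block 5→Vasquez, Block 6→Larsen+Johansson, Block 7→Larsen, Block 8→Andersen+Huang, Block 9→Andersen+Huang, Block 10→Fong+Ivanova, Block 11→Johansson, Block 12→Vasquez.
Loads: Rossi 2, Fong 2, Ivanova 2, Vasquez 2, Larsen 2, Johansson 2, Andersen 2, Huang 2 — all ≤ 2.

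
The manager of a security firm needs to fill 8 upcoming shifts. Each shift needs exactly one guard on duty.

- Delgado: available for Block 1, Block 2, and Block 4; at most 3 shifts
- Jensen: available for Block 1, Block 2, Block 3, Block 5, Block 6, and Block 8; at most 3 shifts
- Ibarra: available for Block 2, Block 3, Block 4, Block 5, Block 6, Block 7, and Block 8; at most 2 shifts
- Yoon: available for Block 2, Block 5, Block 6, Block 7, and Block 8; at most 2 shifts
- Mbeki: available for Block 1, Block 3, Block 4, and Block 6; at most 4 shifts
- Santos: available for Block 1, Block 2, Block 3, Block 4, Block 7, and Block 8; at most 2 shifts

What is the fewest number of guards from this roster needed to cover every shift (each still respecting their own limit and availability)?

3

8 slots to fill and no one can take more than 4, so at least ⌈8/4⌉ = 2 guards are needed.
Any 2 guards together have capacity at most 4+3 = 7 < 8 slots, so 2 can never suffice.
Delgado, Jensen, and Ibarra alone can cover everything: Block 1→Delgado, Block 2→Delgado, Block 3→Jensen, Block 4→Delgado, Block 5→Jensen, Block 6→Jensen, Block 7→Ibarra, Block 8→Ibarra.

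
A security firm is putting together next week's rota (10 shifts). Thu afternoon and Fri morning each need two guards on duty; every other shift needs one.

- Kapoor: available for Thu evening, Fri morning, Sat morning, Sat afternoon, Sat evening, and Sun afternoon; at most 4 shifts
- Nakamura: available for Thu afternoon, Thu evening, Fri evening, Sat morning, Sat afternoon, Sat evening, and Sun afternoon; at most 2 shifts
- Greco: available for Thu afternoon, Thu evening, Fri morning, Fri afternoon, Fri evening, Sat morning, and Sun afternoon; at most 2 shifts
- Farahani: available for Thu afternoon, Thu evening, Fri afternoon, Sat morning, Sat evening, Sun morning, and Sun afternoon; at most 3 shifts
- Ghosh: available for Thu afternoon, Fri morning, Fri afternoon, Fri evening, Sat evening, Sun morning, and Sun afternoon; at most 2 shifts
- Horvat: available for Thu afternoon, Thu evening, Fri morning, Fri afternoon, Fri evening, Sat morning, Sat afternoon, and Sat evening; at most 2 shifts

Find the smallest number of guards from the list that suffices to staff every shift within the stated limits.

5

12 slots to fill and no one can take more than 4, so at least ⌈12/4⌉ = 3 guards are needed.
Any 4 guards together have capacity at most 4+3+2+2 = 11 < 12 slots, so 4 can never suffice.
Kapoor, Nakamura, Greco, Farahani, and Ghosh alone can cover everything: Thu afternoon→Farahani+Ghosh, Thu evening→Kapoor, Fri morning→Kapoor+Greco, Fri afternoon→Greco, Fri evening→Nakamura, Sat morning→Kapoor, Sat afternoon→Kapoor, Sat evening→Nakamura, Sun morning→Farahani, Sun afternoon→Farahani.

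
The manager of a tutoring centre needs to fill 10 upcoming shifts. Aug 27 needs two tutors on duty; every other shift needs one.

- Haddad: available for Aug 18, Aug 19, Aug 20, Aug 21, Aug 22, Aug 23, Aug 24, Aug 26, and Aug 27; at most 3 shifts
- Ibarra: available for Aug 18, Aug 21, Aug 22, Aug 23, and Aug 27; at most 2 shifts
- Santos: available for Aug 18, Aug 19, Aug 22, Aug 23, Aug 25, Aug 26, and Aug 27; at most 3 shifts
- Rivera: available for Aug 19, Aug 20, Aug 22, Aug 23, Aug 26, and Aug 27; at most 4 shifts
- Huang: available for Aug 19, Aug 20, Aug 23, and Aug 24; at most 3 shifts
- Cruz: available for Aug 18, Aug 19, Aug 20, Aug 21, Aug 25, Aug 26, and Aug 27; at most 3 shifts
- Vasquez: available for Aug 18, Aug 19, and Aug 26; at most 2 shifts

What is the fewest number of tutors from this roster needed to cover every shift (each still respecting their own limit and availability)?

4

11 slots to fill and no one can take more than 4, so at least ⌈11/4⌉ = 3 tutors are needed.
Any 3 tutors together have capacity at most 4+3+3 = 10 < 11 slots, so 3 can never suffice.
Haddad, Ibarra, Santos, and Rivera alone can cover everything: Aug 18→Ibarra, Aug 19→Santos, Aug 20→Haddad, Aug 21→Haddad, Aug 22→Rivera, Aug 23→Rivera, Aug 24→Haddad, Aug 25→Santos, Aug 26→Santos, Aug 27→Ibarra+Rivera.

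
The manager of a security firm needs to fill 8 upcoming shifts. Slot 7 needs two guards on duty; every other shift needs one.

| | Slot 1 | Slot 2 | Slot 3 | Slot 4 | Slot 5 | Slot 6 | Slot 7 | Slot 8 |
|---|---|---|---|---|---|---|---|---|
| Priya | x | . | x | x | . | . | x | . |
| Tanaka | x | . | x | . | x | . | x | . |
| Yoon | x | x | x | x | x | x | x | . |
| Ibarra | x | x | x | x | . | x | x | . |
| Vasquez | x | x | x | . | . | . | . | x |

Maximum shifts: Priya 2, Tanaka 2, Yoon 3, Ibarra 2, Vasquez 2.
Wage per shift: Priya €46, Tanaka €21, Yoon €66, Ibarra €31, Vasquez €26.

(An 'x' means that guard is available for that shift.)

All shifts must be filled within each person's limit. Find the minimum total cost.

Slot 8 can only be covered by Vasquez, so that assignment is forced.
Picking the cheapest available guard for each shift independently would cost €229, but that ignores the shift limits.
An optimal schedule: Slot 1→Tanaka, Slot 2→Vasquez, Slot 3→Priya, Slot 4→Ibarra, Slot 5→Tanaka, Slot 6→Ibarra, Slot 7→Priya+Yoon, Slot 8→Vasquez.
Total: 21 + 26 + 46 + 31 + 21 + 31 + 46 + 66 + 26 = €314.

€314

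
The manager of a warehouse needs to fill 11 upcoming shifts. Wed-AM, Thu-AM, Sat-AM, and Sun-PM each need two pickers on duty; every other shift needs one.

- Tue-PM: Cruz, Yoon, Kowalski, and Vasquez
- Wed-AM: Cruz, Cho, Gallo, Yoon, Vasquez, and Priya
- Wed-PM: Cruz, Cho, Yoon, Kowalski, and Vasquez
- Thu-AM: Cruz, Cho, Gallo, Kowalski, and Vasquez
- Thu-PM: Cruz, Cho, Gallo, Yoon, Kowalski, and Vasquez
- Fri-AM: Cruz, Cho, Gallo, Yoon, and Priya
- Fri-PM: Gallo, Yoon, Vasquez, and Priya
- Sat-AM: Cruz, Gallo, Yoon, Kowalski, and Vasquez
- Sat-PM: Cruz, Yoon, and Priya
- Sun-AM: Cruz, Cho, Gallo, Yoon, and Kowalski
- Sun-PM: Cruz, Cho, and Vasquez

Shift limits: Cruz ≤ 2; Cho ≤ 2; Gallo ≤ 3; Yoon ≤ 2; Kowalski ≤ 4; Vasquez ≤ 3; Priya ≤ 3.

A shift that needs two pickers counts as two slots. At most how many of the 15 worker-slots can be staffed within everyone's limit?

Total capacity across all pickers is 2+2+3+2+4+3+3 = 19, and 15 slots are needed, so at most 15 can be filled.
An assignment achieving 15: Tue-PM→Yoon, Wed-AM→Vasquez+Priya, Wed-PM→Cho, Thu-AM→Gallo+Kowalski, Thu-PM→Kowalski, Fri-AM→Gallo, Fri-PM→Gallo, Sat-AM→Yoon+Kowalski, Sat-PM→Cruz, Sun-AM→Kowalski, Sun-PM→Cruz+Cho.
Loads: Cruz 2/2, Cho 2/2, Gallo 3/3, Yoon 2/2, Kowalski 4/4, Vasquez 1/3, Priya 1/3.

15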